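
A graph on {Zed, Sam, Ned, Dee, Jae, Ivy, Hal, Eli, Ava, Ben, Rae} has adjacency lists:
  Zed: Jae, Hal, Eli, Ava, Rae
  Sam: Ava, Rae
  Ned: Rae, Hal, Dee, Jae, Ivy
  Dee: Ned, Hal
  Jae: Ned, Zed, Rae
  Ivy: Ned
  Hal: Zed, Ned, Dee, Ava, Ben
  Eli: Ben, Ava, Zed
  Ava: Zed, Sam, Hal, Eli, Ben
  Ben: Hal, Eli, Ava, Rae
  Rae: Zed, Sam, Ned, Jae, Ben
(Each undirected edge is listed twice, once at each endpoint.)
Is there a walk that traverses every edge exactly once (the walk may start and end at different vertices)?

Degrees: Zed:5, Sam:2, Ned:5, Dee:2, Jae:3, Ivy:1, Hal:5, Eli:3, Ava:5, Ben:4, Rae:5
Odd-degree vertices: Zed, Ned, Jae, Ivy, Hal, Eli, Ava, Rae (8 total).
An Eulerian trail requires 0 or 2 odd-degree vertices; here there are 8.

No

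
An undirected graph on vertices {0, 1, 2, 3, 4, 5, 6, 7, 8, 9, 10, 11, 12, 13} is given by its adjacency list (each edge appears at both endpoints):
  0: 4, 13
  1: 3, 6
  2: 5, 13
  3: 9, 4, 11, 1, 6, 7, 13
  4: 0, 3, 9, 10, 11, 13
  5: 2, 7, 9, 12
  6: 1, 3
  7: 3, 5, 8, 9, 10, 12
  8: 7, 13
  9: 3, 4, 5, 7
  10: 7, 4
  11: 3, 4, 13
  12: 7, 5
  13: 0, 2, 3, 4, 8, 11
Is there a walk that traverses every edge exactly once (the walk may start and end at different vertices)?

Degrees: 0:2, 1:2, 2:2, 3:7, 4:6, 5:4, 6:2, 7:6, 8:2, 9:4, 10:2, 11:3, 12:2, 13:6
Odd-degree vertices: 3, 11 (2 total).
With 2 odd-degree vertices and all edges in one connected piece, an Eulerian trail exists (from 3 to 11).

Yes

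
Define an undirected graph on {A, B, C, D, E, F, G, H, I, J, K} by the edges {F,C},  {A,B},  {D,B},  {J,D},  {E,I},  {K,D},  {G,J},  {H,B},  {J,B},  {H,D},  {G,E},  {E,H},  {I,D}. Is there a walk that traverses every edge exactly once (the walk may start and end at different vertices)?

No

Degrees: A:1, B:4, C:1, D:5, E:3, F:1, G:2, H:3, I:2, J:3, K:1
Odd-degree vertices: A, C, D, E, F, H, J, K (8 total).
With 8 odd-degree vertices (more than two), no single trail can use every edge.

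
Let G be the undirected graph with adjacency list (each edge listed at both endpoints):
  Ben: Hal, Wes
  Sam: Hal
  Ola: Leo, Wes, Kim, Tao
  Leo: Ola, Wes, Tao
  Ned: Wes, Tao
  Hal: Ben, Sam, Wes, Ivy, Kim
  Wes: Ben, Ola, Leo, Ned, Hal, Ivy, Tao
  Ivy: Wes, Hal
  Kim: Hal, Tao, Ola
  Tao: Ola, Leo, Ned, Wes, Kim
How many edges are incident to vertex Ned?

2

Neighbors of Ned: Wes, Tao.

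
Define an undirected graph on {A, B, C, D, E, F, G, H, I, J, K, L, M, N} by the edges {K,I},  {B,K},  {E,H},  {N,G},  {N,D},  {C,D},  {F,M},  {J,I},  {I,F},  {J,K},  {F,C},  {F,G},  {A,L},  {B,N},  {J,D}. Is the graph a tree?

The graph has 14 vertices and 15 edges.
It is not connected, so it is not a tree.

No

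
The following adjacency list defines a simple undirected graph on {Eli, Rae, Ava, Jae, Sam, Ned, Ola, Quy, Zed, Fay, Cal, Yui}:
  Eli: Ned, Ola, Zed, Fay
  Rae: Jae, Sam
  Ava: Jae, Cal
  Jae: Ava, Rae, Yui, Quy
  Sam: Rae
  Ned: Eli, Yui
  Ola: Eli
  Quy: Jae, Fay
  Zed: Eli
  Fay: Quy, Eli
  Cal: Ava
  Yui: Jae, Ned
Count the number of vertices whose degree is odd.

4

Degrees: Eli:4, Rae:2, Ava:2, Jae:4, Sam:1, Ned:2, Ola:1, Quy:2, Zed:1, Fay:2, Cal:1, Yui:2
Odd-degree vertices: Sam, Ola, Zed, Cal.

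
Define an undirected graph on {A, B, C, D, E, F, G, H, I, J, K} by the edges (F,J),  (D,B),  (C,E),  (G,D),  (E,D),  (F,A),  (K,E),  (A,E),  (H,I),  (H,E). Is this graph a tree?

Yes

The graph has 11 vertices and 10 edges.
It is connected with exactly 10 edges, hence acyclic — it is a tree.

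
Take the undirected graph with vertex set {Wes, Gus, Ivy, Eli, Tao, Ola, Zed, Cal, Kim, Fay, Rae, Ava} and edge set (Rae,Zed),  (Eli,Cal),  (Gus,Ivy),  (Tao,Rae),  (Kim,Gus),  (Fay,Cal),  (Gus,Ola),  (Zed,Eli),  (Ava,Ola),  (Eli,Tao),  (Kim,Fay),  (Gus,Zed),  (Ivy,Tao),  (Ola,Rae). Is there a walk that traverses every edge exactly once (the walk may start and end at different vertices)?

No

Degrees: Wes:0, Gus:4, Ivy:2, Eli:3, Tao:3, Ola:3, Zed:3, Cal:2, Kim:2, Fay:2, Rae:3, Ava:1
Odd-degree vertices: Eli, Tao, Ola, Zed, Rae, Ava (6 total).
With 6 odd-degree vertices (more than two), no single trail can use every edge.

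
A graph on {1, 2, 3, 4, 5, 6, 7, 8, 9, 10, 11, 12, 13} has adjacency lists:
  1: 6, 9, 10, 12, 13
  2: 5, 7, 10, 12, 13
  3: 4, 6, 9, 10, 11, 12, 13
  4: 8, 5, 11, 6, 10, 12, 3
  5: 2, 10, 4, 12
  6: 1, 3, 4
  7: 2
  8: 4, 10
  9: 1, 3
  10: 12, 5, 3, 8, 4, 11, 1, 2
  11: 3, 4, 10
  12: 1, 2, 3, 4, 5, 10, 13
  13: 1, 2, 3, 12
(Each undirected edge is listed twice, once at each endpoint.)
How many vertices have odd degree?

8

Degrees: 1:5, 2:5, 3:7, 4:7, 5:4, 6:3, 7:1, 8:2, 9:2, 10:8, 11:3, 12:7, 13:4
Odd-degree vertices: 1, 2, 3, 4, 6, 7, 11, 12.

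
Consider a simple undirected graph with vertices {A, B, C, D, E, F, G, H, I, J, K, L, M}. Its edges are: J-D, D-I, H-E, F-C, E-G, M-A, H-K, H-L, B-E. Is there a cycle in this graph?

|V| = 13, |E| = 9, number of components = 4.
A forest on 13 vertices with 4 components has exactly 9 edges, which matches — so no cycle.

No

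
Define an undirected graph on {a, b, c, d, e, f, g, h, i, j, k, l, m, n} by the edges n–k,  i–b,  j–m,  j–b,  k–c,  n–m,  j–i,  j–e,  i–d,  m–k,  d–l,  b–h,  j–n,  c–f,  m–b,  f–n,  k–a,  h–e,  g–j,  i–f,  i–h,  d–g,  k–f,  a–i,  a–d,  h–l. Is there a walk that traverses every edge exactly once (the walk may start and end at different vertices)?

Yes

Degrees: a:3, b:4, c:2, d:4, e:2, f:4, g:2, h:4, i:6, j:6, k:5, l:2, m:4, n:4
Odd-degree vertices: a, k (2 total).
The non-isolated vertices are connected and exactly 2 have odd degree, so an Eulerian trail exists (from a to k).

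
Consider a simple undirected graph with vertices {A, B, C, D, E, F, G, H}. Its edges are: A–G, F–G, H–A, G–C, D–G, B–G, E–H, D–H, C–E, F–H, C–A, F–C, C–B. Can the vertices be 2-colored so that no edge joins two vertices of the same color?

F-G-C-F is an odd cycle (length 3), and a bipartite graph can contain only even cycles.

No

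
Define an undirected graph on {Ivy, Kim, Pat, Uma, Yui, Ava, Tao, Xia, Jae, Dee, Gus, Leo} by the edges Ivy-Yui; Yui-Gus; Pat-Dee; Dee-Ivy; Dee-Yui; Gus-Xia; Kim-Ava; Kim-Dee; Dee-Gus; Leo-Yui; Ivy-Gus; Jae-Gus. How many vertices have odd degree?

Degrees: Ivy:3, Kim:2, Pat:1, Uma:0, Yui:4, Ava:1, Tao:0, Xia:1, Jae:1, Dee:5, Gus:5, Leo:1
Odd-degree vertices: Ivy, Pat, Ava, Xia, Jae, Dee, Gus, Leo.

8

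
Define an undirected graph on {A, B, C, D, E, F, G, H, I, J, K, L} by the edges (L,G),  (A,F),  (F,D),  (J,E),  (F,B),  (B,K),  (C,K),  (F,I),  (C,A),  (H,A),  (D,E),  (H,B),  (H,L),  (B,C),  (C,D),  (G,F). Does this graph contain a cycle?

Yes

|V| = 12, |E| = 16, number of components = 1.
One cycle is A-F-B-K-C-A.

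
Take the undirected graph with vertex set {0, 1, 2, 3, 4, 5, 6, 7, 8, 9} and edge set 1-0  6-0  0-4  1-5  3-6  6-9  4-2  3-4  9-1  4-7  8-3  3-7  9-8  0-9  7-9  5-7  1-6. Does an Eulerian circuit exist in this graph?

No

Degrees: 0:4, 1:4, 2:1, 3:4, 4:4, 5:2, 6:4, 7:4, 8:2, 9:5
2, 9 have odd degree; an Eulerian circuit needs every degree to be even, so none exists.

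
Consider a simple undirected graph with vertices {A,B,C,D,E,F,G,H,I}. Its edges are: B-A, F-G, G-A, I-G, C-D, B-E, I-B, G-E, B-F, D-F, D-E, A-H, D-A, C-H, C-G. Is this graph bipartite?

Partition the vertices as {B, D, G, H} vs {A, C, E, F, I}. Each listed edge has one endpoint in each part, so the graph is bipartite.

Yes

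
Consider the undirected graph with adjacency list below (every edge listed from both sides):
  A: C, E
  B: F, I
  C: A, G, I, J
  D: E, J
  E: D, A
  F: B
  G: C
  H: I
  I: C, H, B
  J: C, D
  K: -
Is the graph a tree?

|V| = 11, |E| = 10.
It splits into 2 components, so it cannot be a tree.

No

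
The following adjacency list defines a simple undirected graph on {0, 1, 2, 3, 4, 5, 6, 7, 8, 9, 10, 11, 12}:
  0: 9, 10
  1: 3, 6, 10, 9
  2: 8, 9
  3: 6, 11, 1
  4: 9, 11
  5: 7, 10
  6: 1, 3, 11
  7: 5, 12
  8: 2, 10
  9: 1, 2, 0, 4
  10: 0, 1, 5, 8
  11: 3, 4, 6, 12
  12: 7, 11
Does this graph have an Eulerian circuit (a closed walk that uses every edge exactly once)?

No

Degrees: 0:2, 1:4, 2:2, 3:3, 4:2, 5:2, 6:3, 7:2, 8:2, 9:4, 10:4, 11:4, 12:2
Vertices with odd degree: 3, 6. An Eulerian circuit requires all degrees even.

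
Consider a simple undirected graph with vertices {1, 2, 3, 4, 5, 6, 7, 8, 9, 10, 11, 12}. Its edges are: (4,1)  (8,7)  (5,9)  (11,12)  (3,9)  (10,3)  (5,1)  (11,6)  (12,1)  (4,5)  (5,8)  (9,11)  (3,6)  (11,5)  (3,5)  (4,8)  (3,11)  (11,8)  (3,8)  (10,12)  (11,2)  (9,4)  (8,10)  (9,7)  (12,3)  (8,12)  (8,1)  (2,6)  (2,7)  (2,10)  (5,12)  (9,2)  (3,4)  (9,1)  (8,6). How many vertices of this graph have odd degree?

Degrees: 1:5, 2:5, 3:8, 4:5, 5:7, 6:4, 7:3, 8:9, 9:7, 10:4, 11:7, 12:6
Odd-degree vertices: 1, 2, 4, 5, 7, 8, 9, 11.

8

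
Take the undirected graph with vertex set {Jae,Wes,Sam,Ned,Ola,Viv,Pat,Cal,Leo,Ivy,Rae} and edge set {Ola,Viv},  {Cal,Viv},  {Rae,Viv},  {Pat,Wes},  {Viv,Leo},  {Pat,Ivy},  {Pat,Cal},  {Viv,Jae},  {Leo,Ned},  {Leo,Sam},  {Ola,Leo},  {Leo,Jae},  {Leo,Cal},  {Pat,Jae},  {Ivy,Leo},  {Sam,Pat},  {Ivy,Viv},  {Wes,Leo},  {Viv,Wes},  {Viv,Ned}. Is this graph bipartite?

No

Ola-Leo-Viv-Ola is an odd cycle (length 3), and a bipartite graph can contain only even cycles.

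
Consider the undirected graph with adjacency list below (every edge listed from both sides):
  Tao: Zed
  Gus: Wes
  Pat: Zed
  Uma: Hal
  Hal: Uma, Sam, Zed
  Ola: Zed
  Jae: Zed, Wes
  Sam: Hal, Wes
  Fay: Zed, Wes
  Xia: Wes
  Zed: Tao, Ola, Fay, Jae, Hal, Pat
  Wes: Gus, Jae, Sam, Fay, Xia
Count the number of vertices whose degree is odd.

8

Degrees: Tao:1, Gus:1, Pat:1, Uma:1, Hal:3, Ola:1, Jae:2, Sam:2, Fay:2, Xia:1, Zed:6, Wes:5
Odd-degree vertices: Tao, Gus, Pat, Uma, Hal, Ola, Xia, Wes.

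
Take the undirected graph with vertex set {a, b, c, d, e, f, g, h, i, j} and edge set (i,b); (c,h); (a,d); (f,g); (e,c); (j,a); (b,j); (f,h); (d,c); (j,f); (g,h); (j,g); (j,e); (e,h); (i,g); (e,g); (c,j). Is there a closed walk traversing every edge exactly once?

No

Degrees: a:2, b:2, c:4, d:2, e:4, f:3, g:5, h:4, i:2, j:6
Vertices with odd degree: f, g. An Eulerian circuit requires all degrees even.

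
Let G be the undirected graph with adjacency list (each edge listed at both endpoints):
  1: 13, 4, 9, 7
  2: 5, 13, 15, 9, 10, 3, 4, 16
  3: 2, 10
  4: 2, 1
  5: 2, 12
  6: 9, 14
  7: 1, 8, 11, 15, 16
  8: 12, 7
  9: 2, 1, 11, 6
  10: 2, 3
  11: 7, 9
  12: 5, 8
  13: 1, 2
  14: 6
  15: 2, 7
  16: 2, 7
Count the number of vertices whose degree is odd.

Degrees: 1:4, 2:8, 3:2, 4:2, 5:2, 6:2, 7:5, 8:2, 9:4, 10:2, 11:2, 12:2, 13:2, 14:1, 15:2, 16:2
Odd-degree vertices: 7, 14.

2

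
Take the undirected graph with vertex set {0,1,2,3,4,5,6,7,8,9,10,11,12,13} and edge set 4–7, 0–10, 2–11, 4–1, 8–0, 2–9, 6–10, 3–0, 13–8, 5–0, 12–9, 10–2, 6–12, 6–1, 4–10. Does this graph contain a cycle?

The graph has 14 vertices, 15 edges, and 1 connected component.
Since 15 > 14 - 1, a cycle must exist; for instance 10-4-1-6-10.

Yes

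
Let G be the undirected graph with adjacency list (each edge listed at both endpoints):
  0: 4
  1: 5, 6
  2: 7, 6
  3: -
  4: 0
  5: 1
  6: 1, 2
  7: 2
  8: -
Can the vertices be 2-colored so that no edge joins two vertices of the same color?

Yes

A valid 2-coloring puts {3, 4, 5, 6, 7, 8} on one side and {0, 1, 2} on the other; every edge crosses between the two sides.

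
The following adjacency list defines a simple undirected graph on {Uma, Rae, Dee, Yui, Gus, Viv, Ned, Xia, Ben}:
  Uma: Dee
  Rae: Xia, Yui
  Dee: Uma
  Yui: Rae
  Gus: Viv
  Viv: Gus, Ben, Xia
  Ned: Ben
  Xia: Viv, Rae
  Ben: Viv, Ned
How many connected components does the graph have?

Component: {Uma, Dee}
Component: {Rae, Yui, Gus, Viv, Ned, Xia, Ben}

2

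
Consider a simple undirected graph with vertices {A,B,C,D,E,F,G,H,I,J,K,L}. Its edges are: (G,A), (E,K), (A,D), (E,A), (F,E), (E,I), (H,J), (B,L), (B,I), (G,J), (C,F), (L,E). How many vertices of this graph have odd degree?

6

Degrees: A:3, B:2, C:1, D:1, E:5, F:2, G:2, H:1, I:2, J:2, K:1, L:2
Odd-degree vertices: A, C, D, E, H, K.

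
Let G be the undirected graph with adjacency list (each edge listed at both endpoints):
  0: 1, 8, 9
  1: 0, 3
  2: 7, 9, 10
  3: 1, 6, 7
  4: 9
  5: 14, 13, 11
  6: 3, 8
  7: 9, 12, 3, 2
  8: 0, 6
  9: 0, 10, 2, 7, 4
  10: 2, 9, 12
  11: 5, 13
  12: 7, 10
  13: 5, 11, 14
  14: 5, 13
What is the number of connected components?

Component: {5, 11, 13, 14}
Component: {0, 1, 2, 3, 4, 6, 7, 8, 9, 10, 12}

2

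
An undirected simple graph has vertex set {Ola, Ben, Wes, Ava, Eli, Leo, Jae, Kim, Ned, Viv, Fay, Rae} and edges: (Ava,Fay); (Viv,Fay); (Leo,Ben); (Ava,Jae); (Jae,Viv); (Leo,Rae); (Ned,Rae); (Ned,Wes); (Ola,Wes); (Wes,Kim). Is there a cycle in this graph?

The graph has 12 vertices, 10 edges, and 3 connected components.
One cycle is Ava-Fay-Viv-Jae-Ava.

Yes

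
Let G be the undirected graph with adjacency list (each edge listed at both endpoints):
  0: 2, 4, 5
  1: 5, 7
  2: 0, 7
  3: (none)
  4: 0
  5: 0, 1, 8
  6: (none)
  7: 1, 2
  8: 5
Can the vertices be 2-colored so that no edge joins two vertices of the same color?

No

1-7-2-0-5-1 is an odd cycle (length 5), and a bipartite graph can contain only even cycles.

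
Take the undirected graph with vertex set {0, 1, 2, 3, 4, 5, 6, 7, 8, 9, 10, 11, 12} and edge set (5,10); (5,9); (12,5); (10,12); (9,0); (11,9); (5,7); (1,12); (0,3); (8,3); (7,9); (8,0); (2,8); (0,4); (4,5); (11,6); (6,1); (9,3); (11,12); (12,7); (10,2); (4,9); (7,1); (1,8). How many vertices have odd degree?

Degrees: 0:4, 1:4, 2:2, 3:3, 4:3, 5:5, 6:2, 7:4, 8:4, 9:6, 10:3, 11:3, 12:5
Odd-degree vertices: 3, 4, 5, 10, 11, 12.

6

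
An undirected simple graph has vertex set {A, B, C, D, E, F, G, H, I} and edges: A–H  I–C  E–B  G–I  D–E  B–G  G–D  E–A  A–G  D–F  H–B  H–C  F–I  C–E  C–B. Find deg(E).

4

Neighbors of E: A, B, C, D.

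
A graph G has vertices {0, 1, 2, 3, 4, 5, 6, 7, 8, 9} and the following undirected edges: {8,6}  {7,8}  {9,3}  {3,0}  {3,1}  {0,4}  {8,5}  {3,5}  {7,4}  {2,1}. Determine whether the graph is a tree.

|V| = 10, |E| = 10.
A tree on 10 vertices has exactly 9 edges; this graph has 10, so it contains a cycle and is not a tree.

No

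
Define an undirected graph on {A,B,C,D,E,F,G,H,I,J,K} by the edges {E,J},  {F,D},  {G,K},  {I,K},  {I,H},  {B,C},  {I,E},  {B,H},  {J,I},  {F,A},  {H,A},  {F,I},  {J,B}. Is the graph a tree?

The graph has 11 vertices and 13 edges.
A tree on 11 vertices has exactly 10 edges; this graph has 13, so it contains a cycle and is not a tree.

No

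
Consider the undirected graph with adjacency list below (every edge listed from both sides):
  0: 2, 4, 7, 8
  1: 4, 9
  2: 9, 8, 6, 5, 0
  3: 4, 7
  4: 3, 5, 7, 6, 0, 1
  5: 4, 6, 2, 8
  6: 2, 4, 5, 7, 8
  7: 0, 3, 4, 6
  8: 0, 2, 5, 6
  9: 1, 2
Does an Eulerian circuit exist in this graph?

No

Degrees: 0:4, 1:2, 2:5, 3:2, 4:6, 5:4, 6:5, 7:4, 8:4, 9:2
Vertices with odd degree: 2, 6. An Eulerian circuit requires all degrees even.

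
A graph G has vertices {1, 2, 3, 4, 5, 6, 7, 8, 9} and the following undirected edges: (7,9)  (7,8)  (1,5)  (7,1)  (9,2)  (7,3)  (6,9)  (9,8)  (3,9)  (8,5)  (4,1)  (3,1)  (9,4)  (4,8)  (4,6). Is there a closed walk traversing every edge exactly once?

No

Degrees: 1:4, 2:1, 3:3, 4:4, 5:2, 6:2, 7:4, 8:4, 9:6
Vertices with odd degree: 2, 3. An Eulerian circuit requires all degrees even.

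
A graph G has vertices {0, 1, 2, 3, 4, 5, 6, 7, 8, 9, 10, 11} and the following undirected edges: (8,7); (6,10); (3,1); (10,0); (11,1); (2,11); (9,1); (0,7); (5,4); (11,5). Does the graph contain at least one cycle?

The graph has 12 vertices, 10 edges, and 2 connected components.
Since 10 = 12 - 2, the graph is a forest and contains no cycle.

No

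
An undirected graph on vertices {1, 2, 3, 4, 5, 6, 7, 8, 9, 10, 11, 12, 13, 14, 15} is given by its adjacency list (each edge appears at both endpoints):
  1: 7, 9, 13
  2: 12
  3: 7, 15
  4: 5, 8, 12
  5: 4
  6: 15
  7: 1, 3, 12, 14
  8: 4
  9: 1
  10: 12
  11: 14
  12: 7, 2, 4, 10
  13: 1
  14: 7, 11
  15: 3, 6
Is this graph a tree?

Yes

The graph has 15 vertices and 14 edges.
Connected and |E| = |V| - 1, which characterizes a tree.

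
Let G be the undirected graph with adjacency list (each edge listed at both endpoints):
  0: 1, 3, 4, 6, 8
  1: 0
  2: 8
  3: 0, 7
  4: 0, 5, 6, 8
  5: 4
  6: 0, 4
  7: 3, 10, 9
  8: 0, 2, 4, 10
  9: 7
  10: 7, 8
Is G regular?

Degrees: 0:5, 1:1, 2:1, 3:2, 4:4, 5:1, 6:2, 7:3, 8:4, 9:1, 10:2
Vertex 1 has degree 1 while 0 has degree 5, so the graph is not regular.

No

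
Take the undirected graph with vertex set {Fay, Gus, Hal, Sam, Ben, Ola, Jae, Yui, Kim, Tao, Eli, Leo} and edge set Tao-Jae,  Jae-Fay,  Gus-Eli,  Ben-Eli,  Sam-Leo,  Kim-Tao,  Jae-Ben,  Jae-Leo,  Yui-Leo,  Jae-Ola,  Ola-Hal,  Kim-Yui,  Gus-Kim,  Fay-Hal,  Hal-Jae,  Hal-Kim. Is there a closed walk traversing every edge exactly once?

No

Degrees: Fay:2, Gus:2, Hal:4, Sam:1, Ben:2, Ola:2, Jae:6, Yui:2, Kim:4, Tao:2, Eli:2, Leo:3
Vertices with odd degree: Sam, Leo. An Eulerian circuit requires all degrees even.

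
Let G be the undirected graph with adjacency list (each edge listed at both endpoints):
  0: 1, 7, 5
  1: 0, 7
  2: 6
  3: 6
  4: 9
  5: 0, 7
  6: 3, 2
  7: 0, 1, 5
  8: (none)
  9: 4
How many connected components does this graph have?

4

Component: {8}
Component: {4, 9}
Component: {2, 3, 6}
Component: {0, 1, 5, 7}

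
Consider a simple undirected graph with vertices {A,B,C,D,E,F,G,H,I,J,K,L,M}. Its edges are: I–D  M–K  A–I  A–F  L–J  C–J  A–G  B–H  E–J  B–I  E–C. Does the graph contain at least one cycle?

Yes

The graph has 13 vertices, 11 edges, and 3 connected components.
Since 11 > 13 - 3, a cycle must exist; for instance C-J-E-C.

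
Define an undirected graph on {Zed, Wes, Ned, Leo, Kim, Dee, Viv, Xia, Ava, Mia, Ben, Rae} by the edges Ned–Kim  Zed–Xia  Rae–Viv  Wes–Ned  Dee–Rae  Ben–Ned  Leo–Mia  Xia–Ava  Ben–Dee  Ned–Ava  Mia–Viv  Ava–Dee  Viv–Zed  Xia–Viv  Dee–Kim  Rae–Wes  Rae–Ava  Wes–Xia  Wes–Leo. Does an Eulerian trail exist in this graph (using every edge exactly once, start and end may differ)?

Yes

Degrees: Zed:2, Wes:4, Ned:4, Leo:2, Kim:2, Dee:4, Viv:4, Xia:4, Ava:4, Mia:2, Ben:2, Rae:4
Odd-degree vertices: none (0 total).
With 0 odd-degree vertices and all edges in one connected piece, an Eulerian trail exists.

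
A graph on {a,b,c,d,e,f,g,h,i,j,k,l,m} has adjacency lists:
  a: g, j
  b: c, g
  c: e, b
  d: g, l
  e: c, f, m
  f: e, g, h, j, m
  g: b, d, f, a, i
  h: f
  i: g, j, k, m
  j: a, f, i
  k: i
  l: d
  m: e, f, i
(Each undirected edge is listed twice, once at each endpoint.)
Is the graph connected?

Yes

A breadth-first search from a visits a, j, g, i, f, d, b, k, m, e, h, l, c — all 13 vertices — so the graph is connected.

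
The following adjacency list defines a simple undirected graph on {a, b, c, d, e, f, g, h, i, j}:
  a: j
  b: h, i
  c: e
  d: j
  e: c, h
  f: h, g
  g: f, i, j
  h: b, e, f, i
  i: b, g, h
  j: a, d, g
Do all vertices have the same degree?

Degrees: a:1, b:2, c:1, d:1, e:2, f:2, g:3, h:4, i:3, j:3
Degrees are not all equal (e.g. deg(a)=1 but deg(h)=4); not regular.

No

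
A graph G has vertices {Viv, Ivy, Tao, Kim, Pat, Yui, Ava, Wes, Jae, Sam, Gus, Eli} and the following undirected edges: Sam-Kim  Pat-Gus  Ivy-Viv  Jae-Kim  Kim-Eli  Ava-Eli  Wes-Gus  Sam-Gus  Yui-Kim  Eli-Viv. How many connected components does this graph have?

2

Component: {Tao}
Component: {Viv, Ivy, Kim, Pat, Yui, Ava, Wes, Jae, Sam, Gus, Eli}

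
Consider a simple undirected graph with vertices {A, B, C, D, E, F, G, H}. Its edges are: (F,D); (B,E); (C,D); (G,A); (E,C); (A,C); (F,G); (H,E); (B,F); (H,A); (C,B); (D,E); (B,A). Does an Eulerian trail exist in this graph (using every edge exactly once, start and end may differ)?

Yes

Degrees: A:4, B:4, C:4, D:3, E:4, F:3, G:2, H:2
Odd-degree vertices: D, F (2 total).
The non-isolated vertices are connected and exactly 2 have odd degree, so an Eulerian trail exists (from D to F).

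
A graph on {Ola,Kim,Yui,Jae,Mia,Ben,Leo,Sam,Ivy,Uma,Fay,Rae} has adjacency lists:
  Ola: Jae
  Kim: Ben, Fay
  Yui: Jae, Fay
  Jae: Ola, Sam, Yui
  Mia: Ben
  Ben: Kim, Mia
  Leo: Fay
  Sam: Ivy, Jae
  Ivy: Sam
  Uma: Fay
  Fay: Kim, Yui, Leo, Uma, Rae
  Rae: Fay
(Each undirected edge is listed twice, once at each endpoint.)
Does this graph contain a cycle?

|V| = 12, |E| = 11, number of components = 1.
A forest on 12 vertices with 1 component has exactly 11 edges, which matches — so no cycle.

No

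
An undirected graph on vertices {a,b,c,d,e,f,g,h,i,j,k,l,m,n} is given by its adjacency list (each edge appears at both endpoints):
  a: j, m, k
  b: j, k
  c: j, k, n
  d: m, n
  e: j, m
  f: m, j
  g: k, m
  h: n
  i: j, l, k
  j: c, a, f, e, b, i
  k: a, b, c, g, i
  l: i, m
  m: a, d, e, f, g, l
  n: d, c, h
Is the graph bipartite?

l-i-j-e-m-l is an odd cycle (length 5), and a bipartite graph can contain only even cycles.

No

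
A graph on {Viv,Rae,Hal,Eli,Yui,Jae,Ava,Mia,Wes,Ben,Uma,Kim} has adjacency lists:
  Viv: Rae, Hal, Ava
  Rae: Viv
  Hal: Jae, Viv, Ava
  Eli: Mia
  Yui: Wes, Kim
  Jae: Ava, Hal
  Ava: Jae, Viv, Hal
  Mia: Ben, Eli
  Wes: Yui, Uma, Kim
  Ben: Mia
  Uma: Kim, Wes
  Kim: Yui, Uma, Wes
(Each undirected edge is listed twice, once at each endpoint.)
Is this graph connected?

Component: {Eli, Mia, Ben}
Component: {Yui, Wes, Uma, Kim}
Component: {Viv, Rae, Hal, Jae, Ava}
No edge joins these 3 groups, so the graph is disconnected.

No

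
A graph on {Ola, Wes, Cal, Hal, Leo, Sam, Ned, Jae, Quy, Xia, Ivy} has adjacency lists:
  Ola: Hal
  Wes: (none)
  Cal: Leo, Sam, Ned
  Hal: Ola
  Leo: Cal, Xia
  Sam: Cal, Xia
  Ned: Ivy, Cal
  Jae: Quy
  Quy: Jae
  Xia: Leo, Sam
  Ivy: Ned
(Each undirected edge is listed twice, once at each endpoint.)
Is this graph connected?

Component: {Wes}
Component: {Ola, Hal}
Component: {Jae, Quy}
Component: {Cal, Leo, Sam, Ned, Xia, Ivy}
There are 4 separate components, so the graph is not connected.

No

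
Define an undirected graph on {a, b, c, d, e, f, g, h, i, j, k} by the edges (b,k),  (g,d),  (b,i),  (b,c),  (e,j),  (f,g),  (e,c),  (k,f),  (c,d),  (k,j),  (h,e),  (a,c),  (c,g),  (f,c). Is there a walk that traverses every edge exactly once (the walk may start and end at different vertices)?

No

Degrees: a:1, b:3, c:6, d:2, e:3, f:3, g:3, h:1, i:1, j:2, k:3
Odd-degree vertices: a, b, e, f, g, h, i, k (8 total).
An Eulerian trail requires 0 or 2 odd-degree vertices; here there are 8.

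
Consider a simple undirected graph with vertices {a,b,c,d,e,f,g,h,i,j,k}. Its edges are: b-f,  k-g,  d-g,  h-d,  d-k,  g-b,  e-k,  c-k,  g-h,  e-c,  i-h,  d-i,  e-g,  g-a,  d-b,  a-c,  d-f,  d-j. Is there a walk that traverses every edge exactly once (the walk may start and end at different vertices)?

Degrees: a:2, b:3, c:3, d:7, e:3, f:2, g:6, h:3, i:2, j:1, k:4
Odd-degree vertices: b, c, d, e, h, j (6 total).
An Eulerian trail requires 0 or 2 odd-degree vertices; here there are 6.

No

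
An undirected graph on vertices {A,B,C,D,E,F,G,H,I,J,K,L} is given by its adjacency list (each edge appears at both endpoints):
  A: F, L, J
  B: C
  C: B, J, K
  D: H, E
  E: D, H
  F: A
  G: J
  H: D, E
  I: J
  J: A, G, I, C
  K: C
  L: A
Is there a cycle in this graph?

Yes

The graph has 12 vertices, 11 edges, and 2 connected components.
One cycle is D-E-H-D.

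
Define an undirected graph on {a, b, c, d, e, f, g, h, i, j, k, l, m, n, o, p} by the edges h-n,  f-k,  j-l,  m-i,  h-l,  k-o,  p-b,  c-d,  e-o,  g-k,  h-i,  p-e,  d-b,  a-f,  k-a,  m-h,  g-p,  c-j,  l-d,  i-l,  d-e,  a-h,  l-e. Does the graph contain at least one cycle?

Yes

|V| = 16, |E| = 23, number of components = 1.
One cycle is l-d-c-j-l.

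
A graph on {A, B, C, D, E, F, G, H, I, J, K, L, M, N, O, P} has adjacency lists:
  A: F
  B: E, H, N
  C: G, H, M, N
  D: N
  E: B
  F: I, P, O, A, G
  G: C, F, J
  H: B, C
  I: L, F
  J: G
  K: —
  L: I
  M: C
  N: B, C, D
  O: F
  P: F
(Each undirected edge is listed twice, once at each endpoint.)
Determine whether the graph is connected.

No

Component: {K}
Component: {A, B, C, D, E, F, G, H, I, J, L, M, N, O, P}
No edge joins these 2 groups, so the graph is disconnected.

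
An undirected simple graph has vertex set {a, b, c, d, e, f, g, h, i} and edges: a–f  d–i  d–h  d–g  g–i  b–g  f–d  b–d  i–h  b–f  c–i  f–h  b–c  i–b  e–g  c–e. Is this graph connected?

Starting from a and exploring outward reaches every vertex (a, f, d, h, b, g, i, c, e); the graph is connected.

Yes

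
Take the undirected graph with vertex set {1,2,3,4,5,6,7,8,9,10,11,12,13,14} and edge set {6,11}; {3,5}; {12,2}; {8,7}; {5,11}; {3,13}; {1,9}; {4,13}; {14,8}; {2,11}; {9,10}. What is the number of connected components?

Component: {1, 9, 10}
Component: {7, 8, 14}
Component: {2, 3, 4, 5, 6, 11, 12, 13}

3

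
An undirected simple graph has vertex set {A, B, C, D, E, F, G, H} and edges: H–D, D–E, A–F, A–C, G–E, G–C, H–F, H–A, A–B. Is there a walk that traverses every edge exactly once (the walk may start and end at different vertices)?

Degrees: A:4, B:1, C:2, D:2, E:2, F:2, G:2, H:3
Odd-degree vertices: B, H (2 total).
With 2 odd-degree vertices and all edges in one connected piece, an Eulerian trail exists (from B to H).

Yes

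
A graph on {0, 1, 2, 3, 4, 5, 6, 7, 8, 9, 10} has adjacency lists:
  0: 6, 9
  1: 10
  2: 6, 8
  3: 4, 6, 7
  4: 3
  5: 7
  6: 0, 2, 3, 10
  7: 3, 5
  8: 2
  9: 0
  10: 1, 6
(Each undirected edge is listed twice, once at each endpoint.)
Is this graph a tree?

The graph has 11 vertices and 10 edges.
It is connected with exactly 10 edges, hence acyclic — it is a tree.

Yes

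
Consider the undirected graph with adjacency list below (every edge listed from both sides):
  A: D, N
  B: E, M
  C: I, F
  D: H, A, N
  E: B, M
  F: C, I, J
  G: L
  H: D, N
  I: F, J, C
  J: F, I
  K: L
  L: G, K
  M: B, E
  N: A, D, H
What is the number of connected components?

Component: {B, E, M}
Component: {G, K, L}
Component: {A, D, H, N}
Component: {C, F, I, J}

4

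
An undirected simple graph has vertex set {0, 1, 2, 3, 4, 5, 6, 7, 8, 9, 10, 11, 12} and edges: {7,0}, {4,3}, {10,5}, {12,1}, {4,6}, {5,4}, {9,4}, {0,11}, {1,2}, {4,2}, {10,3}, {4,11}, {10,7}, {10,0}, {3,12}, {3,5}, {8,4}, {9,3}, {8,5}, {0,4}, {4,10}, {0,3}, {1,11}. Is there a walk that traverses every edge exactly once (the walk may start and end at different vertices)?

No

Degrees: 0:5, 1:3, 2:2, 3:6, 4:9, 5:4, 6:1, 7:2, 8:2, 9:2, 10:5, 11:3, 12:2
Odd-degree vertices: 0, 1, 4, 6, 10, 11 (6 total).
With 6 odd-degree vertices (more than two), no single trail can use every edge.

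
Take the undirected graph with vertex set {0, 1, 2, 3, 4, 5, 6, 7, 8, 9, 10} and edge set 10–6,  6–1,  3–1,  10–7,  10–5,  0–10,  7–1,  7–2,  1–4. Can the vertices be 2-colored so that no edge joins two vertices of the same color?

A valid 2-coloring puts {1, 2, 8, 9, 10} on one side and {0, 3, 4, 5, 6, 7} on the other; every edge crosses between the two sides.

Yes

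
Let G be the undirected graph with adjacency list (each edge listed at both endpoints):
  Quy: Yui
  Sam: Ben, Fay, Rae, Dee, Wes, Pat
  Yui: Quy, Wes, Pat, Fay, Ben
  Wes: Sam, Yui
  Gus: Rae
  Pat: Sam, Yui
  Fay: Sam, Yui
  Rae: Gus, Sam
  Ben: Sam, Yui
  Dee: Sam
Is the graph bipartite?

Partition the vertices as {Sam, Yui, Gus} vs {Quy, Wes, Pat, Fay, Rae, Ben, Dee}. Each listed edge has one endpoint in each part, so the graph is bipartite.

Yes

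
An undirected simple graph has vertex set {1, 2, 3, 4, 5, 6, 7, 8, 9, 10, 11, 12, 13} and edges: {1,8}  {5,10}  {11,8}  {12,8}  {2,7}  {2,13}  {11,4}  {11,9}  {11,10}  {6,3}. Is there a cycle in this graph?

No

|V| = 13, |E| = 10, number of components = 3.
A forest on 13 vertices with 3 components has exactly 10 edges, which matches — so no cycle.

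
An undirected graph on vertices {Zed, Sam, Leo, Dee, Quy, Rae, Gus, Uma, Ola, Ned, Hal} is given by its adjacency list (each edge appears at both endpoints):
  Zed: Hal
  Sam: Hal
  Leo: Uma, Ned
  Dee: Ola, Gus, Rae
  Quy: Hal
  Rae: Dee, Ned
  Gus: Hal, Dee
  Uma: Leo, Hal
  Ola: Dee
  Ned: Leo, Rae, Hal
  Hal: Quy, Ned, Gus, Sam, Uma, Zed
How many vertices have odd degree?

Degrees: Zed:1, Sam:1, Leo:2, Dee:3, Quy:1, Rae:2, Gus:2, Uma:2, Ola:1, Ned:3, Hal:6
Odd-degree vertices: Zed, Sam, Dee, Quy, Ola, Ned.

6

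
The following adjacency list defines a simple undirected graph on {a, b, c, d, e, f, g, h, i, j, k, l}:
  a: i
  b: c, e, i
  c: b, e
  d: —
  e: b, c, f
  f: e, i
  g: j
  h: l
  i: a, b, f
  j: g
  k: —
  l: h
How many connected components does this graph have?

5

Component: {d}
Component: {k}
Component: {g, j}
Component: {h, l}
Component: {a, b, c, e, f, i}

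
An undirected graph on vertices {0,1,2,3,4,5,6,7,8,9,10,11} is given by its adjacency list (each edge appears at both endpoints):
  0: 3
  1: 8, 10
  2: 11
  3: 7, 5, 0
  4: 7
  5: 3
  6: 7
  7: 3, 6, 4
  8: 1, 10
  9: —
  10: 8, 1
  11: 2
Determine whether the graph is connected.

Component: {9}
Component: {2, 11}
Component: {1, 8, 10}
Component: {0, 3, 4, 5, 6, 7}
There are 4 separate components, so the graph is not connected.

No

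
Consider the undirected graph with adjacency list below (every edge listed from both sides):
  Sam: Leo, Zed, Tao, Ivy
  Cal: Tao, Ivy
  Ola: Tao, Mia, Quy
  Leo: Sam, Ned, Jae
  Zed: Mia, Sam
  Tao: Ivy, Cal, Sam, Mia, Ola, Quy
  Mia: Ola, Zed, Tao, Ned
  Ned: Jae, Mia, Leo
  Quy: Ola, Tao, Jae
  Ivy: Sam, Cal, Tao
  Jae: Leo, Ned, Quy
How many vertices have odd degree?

Degrees: Sam:4, Cal:2, Ola:3, Leo:3, Zed:2, Tao:6, Mia:4, Ned:3, Quy:3, Ivy:3, Jae:3
Odd-degree vertices: Ola, Leo, Ned, Quy, Ivy, Jae.

6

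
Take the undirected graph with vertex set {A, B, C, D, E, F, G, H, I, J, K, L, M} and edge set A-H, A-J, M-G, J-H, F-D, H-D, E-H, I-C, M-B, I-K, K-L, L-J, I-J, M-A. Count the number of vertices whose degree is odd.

8

Degrees: A:3, B:1, C:1, D:2, E:1, F:1, G:1, H:4, I:3, J:4, K:2, L:2, M:3
Odd-degree vertices: A, B, C, E, F, G, I, M.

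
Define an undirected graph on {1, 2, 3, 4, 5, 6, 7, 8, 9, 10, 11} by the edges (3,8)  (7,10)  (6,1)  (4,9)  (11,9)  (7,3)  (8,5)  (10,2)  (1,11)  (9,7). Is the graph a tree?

Yes

The graph has 11 vertices and 10 edges.
It is connected with exactly 10 edges, hence acyclic — it is a tree.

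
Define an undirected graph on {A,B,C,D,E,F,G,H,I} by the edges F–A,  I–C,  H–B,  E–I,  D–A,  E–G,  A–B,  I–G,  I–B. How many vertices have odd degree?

Degrees: A:3, B:3, C:1, D:1, E:2, F:1, G:2, H:1, I:4
Odd-degree vertices: A, B, C, D, F, H.

6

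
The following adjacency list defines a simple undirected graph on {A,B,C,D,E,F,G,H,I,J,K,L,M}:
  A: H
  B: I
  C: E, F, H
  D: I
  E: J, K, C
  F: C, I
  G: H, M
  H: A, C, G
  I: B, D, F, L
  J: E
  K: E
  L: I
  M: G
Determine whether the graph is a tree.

The graph has 13 vertices and 12 edges.
It is connected with exactly 12 edges, hence acyclic — it is a tree.

Yes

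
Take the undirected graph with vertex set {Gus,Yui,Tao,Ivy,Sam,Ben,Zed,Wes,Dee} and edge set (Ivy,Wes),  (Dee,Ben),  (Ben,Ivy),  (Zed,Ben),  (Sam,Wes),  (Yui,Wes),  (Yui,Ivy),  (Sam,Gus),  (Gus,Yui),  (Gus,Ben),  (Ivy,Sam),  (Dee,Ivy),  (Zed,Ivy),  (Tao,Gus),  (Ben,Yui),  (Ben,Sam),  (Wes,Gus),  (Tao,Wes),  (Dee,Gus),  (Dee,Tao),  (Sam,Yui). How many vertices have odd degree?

Degrees: Gus:6, Yui:5, Tao:3, Ivy:6, Sam:5, Ben:6, Zed:2, Wes:5, Dee:4
Odd-degree vertices: Yui, Tao, Sam, Wes.

4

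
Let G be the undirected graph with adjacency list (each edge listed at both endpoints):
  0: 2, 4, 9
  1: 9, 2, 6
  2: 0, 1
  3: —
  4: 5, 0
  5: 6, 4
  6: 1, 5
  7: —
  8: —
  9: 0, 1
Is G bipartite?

Yes

Partition the vertices as {2, 3, 4, 6, 7, 8, 9} vs {0, 1, 5}. Each listed edge has one endpoint in each part, so the graph is bipartite.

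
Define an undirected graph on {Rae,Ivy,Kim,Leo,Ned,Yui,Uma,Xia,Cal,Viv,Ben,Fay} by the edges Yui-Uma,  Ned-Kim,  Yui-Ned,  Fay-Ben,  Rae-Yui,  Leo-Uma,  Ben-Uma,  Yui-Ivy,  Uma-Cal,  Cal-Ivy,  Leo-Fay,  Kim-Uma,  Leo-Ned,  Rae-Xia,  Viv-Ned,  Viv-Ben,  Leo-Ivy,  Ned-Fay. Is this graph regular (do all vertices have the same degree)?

Degrees: Rae:2, Ivy:3, Kim:2, Leo:4, Ned:5, Yui:4, Uma:5, Xia:1, Cal:2, Viv:2, Ben:3, Fay:3
Vertex Xia has degree 1 while Ned has degree 5, so the graph is not regular.

No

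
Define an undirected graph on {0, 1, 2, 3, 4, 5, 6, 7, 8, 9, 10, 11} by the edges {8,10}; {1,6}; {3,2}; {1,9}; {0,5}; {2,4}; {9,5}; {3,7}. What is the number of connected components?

Component: {11}
Component: {8, 10}
Component: {2, 3, 4, 7}
Component: {0, 1, 5, 6, 9}

4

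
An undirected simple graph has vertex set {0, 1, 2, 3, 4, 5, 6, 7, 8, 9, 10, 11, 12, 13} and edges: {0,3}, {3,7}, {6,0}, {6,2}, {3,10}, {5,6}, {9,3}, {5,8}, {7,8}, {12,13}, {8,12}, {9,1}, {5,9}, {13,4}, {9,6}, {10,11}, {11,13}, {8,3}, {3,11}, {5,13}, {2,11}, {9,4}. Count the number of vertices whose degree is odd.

Degrees: 0:2, 1:1, 2:2, 3:6, 4:2, 5:4, 6:4, 7:2, 8:4, 9:5, 10:2, 11:4, 12:2, 13:4
Odd-degree vertices: 1, 9.

2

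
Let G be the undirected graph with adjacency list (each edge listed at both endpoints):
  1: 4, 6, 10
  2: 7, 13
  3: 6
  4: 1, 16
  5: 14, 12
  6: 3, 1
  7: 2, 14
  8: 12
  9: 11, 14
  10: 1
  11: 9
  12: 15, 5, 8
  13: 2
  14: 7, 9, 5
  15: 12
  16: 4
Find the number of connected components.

Component: {1, 3, 4, 6, 10, 16}
Component: {2, 5, 7, 8, 9, 11, 12, 13, 14, 15}

2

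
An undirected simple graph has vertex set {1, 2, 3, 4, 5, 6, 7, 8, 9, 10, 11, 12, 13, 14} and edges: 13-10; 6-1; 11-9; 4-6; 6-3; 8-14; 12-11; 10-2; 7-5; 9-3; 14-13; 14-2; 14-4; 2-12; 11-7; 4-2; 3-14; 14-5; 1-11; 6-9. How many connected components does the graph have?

1

Component: {1, 2, 3, 4, 5, 6, 7, 8, 9, 10, 11, 12, 13, 14}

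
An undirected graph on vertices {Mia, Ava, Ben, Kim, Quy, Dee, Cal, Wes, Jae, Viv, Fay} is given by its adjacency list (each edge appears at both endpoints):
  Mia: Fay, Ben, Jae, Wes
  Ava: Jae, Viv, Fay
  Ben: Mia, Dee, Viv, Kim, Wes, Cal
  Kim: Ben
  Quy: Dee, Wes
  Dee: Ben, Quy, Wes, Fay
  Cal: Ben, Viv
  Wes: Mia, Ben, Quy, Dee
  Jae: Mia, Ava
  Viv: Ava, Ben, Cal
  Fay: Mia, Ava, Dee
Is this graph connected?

Starting from Mia and exploring outward reaches every vertex (Mia, Ben, Jae, Fay, Wes, Viv, Cal, Dee, Kim, Ava, Quy); the graph is connected.

Yes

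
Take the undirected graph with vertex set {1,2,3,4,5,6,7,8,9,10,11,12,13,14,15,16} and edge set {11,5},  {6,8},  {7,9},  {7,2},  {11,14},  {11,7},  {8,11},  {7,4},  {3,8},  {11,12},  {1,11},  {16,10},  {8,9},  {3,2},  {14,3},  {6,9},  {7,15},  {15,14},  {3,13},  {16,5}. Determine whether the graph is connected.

Starting from 1 and exploring outward reaches every vertex (1, 11, 8, 14, 5, 12, 7, 9, 3, 6, 15, 16, 4, 2, 13, 10); the graph is connected.

Yes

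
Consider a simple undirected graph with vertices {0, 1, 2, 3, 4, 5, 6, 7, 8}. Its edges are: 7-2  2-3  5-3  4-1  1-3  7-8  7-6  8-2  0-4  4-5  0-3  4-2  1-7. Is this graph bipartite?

No

The cycle 7-2-8-7 has length 3, which is odd, so the graph is not bipartite.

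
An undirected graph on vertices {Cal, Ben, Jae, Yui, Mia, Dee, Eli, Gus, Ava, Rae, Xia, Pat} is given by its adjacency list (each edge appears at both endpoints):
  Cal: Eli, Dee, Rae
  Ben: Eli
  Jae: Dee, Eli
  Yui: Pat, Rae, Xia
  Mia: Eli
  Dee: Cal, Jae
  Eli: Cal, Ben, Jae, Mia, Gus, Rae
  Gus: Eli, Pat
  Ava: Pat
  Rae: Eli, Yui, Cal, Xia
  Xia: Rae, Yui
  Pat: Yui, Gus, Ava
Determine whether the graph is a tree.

The graph has 12 vertices and 15 edges.
Connected but with 15 > 11 edges, so it has a cycle and is not a tree.

No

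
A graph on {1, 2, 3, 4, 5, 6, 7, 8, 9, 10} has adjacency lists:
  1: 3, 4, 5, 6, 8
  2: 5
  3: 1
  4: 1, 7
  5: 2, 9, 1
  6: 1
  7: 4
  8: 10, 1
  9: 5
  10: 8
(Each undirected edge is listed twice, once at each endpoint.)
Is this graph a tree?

Yes

|V| = 10, |E| = 9.
Connected and |E| = |V| - 1, which characterizes a tree.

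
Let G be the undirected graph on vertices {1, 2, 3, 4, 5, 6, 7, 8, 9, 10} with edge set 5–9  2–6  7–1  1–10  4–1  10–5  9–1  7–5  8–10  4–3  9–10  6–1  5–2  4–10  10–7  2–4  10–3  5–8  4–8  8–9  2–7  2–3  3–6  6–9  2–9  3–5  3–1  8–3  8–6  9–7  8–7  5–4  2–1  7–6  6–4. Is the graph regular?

Yes

Degrees: 1:7, 2:7, 3:7, 4:7, 5:7, 6:7, 7:7, 8:7, 9:7, 10:7
All degrees equal 7; the graph is regular.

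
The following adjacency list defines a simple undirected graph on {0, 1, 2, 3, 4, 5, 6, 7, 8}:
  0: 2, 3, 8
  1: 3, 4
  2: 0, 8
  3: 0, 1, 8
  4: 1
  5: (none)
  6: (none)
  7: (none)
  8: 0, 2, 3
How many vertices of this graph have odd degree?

Degrees: 0:3, 1:2, 2:2, 3:3, 4:1, 5:0, 6:0, 7:0, 8:3
Odd-degree vertices: 0, 3, 4, 8.

4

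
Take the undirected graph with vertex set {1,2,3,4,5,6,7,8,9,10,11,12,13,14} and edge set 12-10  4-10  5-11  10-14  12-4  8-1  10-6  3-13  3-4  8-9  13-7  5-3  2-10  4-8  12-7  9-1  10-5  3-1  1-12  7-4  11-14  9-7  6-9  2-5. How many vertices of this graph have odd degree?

2

Degrees: 1:4, 2:2, 3:4, 4:5, 5:4, 6:2, 7:4, 8:3, 9:4, 10:6, 11:2, 12:4, 13:2, 14:2
Odd-degree vertices: 4, 8.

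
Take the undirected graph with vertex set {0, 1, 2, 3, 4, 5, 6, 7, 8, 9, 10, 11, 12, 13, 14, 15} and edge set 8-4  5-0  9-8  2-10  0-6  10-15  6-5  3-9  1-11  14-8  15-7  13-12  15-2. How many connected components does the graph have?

5

Component: {1, 11}
Component: {12, 13}
Component: {0, 5, 6}
Component: {2, 7, 10, 15}
Component: {3, 4, 8, 9, 14}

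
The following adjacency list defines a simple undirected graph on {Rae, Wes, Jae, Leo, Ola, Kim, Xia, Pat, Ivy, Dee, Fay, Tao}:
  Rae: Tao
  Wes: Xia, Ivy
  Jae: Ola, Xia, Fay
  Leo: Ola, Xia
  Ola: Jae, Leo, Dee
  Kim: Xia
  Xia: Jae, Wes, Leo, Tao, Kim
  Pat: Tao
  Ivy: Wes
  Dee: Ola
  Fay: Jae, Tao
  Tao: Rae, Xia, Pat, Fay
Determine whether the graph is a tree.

No

The graph has 12 vertices and 13 edges.
A tree on 12 vertices has exactly 11 edges; this graph has 13, so it contains a cycle and is not a tree.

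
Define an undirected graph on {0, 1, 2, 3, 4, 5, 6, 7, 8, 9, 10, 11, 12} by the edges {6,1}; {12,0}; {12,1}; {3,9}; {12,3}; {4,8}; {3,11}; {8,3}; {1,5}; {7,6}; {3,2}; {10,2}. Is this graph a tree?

|V| = 13, |E| = 12.
It is connected with exactly 12 edges, hence acyclic — it is a tree.

Yes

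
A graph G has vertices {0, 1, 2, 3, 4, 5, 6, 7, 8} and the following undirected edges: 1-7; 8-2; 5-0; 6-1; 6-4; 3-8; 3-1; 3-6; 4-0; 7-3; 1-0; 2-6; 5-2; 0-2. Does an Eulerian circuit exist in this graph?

Yes

Degrees: 0:4, 1:4, 2:4, 3:4, 4:2, 5:2, 6:4, 7:2, 8:2
Every vertex has even degree and the edges form a single connected piece, so an Eulerian circuit exists.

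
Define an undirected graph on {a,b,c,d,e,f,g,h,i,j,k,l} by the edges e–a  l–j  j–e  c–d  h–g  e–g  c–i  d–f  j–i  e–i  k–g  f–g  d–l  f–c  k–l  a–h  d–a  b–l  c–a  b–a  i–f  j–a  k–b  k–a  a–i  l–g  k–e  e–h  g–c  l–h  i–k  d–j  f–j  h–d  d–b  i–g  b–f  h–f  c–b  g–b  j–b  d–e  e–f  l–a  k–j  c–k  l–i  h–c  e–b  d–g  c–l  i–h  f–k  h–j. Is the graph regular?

Yes

Degrees: a:9, b:9, c:9, d:9, e:9, f:9, g:9, h:9, i:9, j:9, k:9, l:9
All degrees equal 9; the graph is regular.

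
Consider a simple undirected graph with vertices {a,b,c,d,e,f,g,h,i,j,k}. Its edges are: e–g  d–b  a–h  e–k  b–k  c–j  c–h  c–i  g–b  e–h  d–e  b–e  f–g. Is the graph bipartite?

No

The cycle b-e-k-b has length 3, which is odd, so the graph is not bipartite.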